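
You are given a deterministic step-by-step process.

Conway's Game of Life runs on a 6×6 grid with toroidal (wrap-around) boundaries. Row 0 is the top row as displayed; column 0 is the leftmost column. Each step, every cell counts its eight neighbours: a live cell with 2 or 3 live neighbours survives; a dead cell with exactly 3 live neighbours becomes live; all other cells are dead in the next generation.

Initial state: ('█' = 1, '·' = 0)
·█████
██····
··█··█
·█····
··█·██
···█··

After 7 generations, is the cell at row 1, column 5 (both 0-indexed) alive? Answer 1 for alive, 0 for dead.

1

step 0: ·█████
██····
··█··█
·█····
··█·██
···█··
step 1: ·█·███
······
··█···
██████
··███·
██····
step 2: ·██·██
··███·
█·█·██
█····█
······
██····
step 3: ····██
······
█·█···
██··█·
·█···█
███··█
step 4: ·█··██
·····█
█····█
··█···
····█·
·██···
step 5: ·██·██
······
█····█
·····█
·███··
██████
step 6: ······
·█··█·
█····█
·██·██
······
······
step 7: ······
█····█
··██··
·█··██
······
······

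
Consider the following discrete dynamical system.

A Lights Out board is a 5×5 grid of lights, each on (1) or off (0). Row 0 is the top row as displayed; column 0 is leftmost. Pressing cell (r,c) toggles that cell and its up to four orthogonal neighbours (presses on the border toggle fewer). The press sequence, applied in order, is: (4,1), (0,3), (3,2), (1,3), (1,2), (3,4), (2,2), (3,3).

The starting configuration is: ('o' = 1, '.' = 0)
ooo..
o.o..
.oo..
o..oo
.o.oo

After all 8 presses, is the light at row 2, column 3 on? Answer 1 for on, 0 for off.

1

k=0  ooo..
o.o..
.oo..
o..oo
.o.oo
k=1  ooo..
o.o..
.oo..
oo.oo
o.ooo
k=2  oo.oo
o.oo.
.oo..
oo.oo
o.ooo
k=3  oo.oo
o.oo.
.o...
o.o.o
o..oo
k=4  oo..o
o...o
.o.o.
o.o.o
o..oo
k=5  ooo.o
ooooo
.ooo.
o.o.o
o..oo
k=6  ooo.o
ooooo
.oooo
o.oo.
o..o.
k=7  ooo.o
oo.oo
....o
o..o.
o..o.
k=8  ooo.o
oo.oo
...oo
o.o.o
o....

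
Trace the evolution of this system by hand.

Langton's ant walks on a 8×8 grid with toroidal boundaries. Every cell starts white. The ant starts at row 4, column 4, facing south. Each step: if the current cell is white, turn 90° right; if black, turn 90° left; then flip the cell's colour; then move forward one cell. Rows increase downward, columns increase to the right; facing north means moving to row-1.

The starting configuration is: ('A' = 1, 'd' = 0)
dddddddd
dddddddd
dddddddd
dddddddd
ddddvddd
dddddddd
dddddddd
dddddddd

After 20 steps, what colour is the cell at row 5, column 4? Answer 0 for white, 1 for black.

t=0: dddddddd
dddddddd
dddddddd
dddddddd
ddddvddd
dddddddd
dddddddd
dddddddd
t=1: dddddddd
dddddddd
dddddddd
dddddddd
ddd<Addd
dddddddd
dddddddd
dddddddd
t=2: dddddddd
dddddddd
dddddddd
ddd^dddd
dddAAddd
dddddddd
dddddddd
dddddddd
t=3: dddddddd
dddddddd
dddddddd
dddA>ddd
dddAAddd
dddddddd
dddddddd
dddddddd
t=4: dddddddd
dddddddd
dddddddd
dddAAddd
dddAvddd
dddddddd
dddddddd
dddddddd
t=5: dddddddd
dddddddd
dddddddd
dddAAddd
dddAd>dd
dddddddd
dddddddd
dddddddd
t=6: dddddddd
dddddddd
dddddddd
dddAAddd
dddAdAdd
dddddvdd
dddddddd
dddddddd
t=7: dddddddd
dddddddd
dddddddd
dddAAddd
dddAdAdd
dddd<Add
dddddddd
dddddddd
t=8: dddddddd
dddddddd
dddddddd
dddAAddd
dddA^Add
ddddAAdd
dddddddd
dddddddd
t=9: dddddddd
dddddddd
dddddddd
dddAAddd
dddAA>dd
ddddAAdd
dddddddd
dddddddd
t=10: dddddddd
dddddddd
dddddddd
dddAA^dd
dddAAddd
ddddAAdd
dddddddd
dddddddd
t=11: dddddddd
dddddddd
dddddddd
dddAAA>d
dddAAddd
ddddAAdd
dddddddd
dddddddd
t=12: dddddddd
dddddddd
dddddddd
dddAAAAd
dddAAdvd
ddddAAdd
dddddddd
dddddddd
t=13: dddddddd
dddddddd
dddddddd
dddAAAAd
dddAA<Ad
ddddAAdd
dddddddd
dddddddd
t=14: dddddddd
dddddddd
dddddddd
dddAA^Ad
dddAAAAd
ddddAAdd
dddddddd
dddddddd
t=15: dddddddd
dddddddd
dddddddd
dddA<dAd
dddAAAAd
ddddAAdd
dddddddd
dddddddd
t=16: dddddddd
dddddddd
dddddddd
dddAddAd
dddAvAAd
ddddAAdd
dddddddd
dddddddd
t=17: dddddddd
dddddddd
dddddddd
dddAddAd
dddAd>Ad
ddddAAdd
dddddddd
dddddddd
t=18: dddddddd
dddddddd
dddddddd
dddAd^Ad
dddAddAd
ddddAAdd
dddddddd
dddddddd
t=19: dddddddd
dddddddd
dddddddd
dddAdA>d
dddAddAd
ddddAAdd
dddddddd
dddddddd
t=20: dddddddd
dddddddd
dddddd^d
dddAdAdd
dddAddAd
ddddAAdd
dddddddd
dddddddd

1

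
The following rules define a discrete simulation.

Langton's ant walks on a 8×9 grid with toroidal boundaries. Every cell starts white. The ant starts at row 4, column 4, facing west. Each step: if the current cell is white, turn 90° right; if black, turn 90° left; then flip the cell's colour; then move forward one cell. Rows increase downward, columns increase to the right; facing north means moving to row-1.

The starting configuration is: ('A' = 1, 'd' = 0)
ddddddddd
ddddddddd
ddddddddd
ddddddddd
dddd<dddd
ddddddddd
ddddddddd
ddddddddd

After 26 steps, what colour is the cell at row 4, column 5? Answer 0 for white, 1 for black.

0

[0] ddddddddd
ddddddddd
ddddddddd
ddddddddd
dddd<dddd
ddddddddd
ddddddddd
ddddddddd
[1] ddddddddd
ddddddddd
ddddddddd
dddd^dddd
ddddAdddd
ddddddddd
ddddddddd
ddddddddd
[2] ddddddddd
ddddddddd
ddddddddd
ddddA>ddd
ddddAdddd
ddddddddd
ddddddddd
ddddddddd
[3] ddddddddd
ddddddddd
ddddddddd
ddddAAddd
ddddAvddd
ddddddddd
ddddddddd
ddddddddd
[4] ddddddddd
ddddddddd
ddddddddd
ddddAAddd
dddd<Addd
ddddddddd
ddddddddd
ddddddddd
[5] ddddddddd
ddddddddd
ddddddddd
ddddAAddd
dddddAddd
ddddvdddd
ddddddddd
ddddddddd
[6] ddddddddd
ddddddddd
ddddddddd
ddddAAddd
dddddAddd
ddd<Adddd
ddddddddd
ddddddddd
[7] ddddddddd
ddddddddd
ddddddddd
ddddAAddd
ddd^dAddd
dddAAdddd
ddddddddd
ddddddddd
[8] ddddddddd
ddddddddd
ddddddddd
ddddAAddd
dddA>Addd
dddAAdddd
ddddddddd
ddddddddd
[9] ddddddddd
ddddddddd
ddddddddd
ddddAAddd
dddAAAddd
dddAvdddd
ddddddddd
ddddddddd
[10] ddddddddd
ddddddddd
ddddddddd
ddddAAddd
dddAAAddd
dddAd>ddd
ddddddddd
ddddddddd
[11] ddddddddd
ddddddddd
ddddddddd
ddddAAddd
dddAAAddd
dddAdAddd
dddddvddd
ddddddddd
[12] ddddddddd
ddddddddd
ddddddddd
ddddAAddd
dddAAAddd
dddAdAddd
dddd<Addd
ddddddddd
[13] ddddddddd
ddddddddd
ddddddddd
ddddAAddd
dddAAAddd
dddA^Addd
ddddAAddd
ddddddddd
[14] ddddddddd
ddddddddd
ddddddddd
ddddAAddd
dddAAAddd
dddAA>ddd
ddddAAddd
ddddddddd
[15] ddddddddd
ddddddddd
ddddddddd
ddddAAddd
dddAA^ddd
dddAAdddd
ddddAAddd
ddddddddd
[16] ddddddddd
ddddddddd
ddddddddd
ddddAAddd
dddA<dddd
dddAAdddd
ddddAAddd
ddddddddd
[17] ddddddddd
ddddddddd
ddddddddd
ddddAAddd
dddAddddd
dddAvdddd
ddddAAddd
ddddddddd
[18] ddddddddd
ddddddddd
ddddddddd
ddddAAddd
dddAddddd
dddAd>ddd
ddddAAddd
ddddddddd
[19] ddddddddd
ddddddddd
ddddddddd
ddddAAddd
dddAddddd
dddAdAddd
ddddAvddd
ddddddddd
[20] ddddddddd
ddddddddd
ddddddddd
ddddAAddd
dddAddddd
dddAdAddd
ddddAd>dd
ddddddddd
[21] ddddddddd
ddddddddd
ddddddddd
ddddAAddd
dddAddddd
dddAdAddd
ddddAdAdd
ddddddvdd
[22] ddddddddd
ddddddddd
ddddddddd
ddddAAddd
dddAddddd
dddAdAddd
ddddAdAdd
ddddd<Add
[23] ddddddddd
ddddddddd
ddddddddd
ddddAAddd
dddAddddd
dddAdAddd
ddddA^Add
dddddAAdd
[24] ddddddddd
ddddddddd
ddddddddd
ddddAAddd
dddAddddd
dddAdAddd
ddddAA>dd
dddddAAdd
[25] ddddddddd
ddddddddd
ddddddddd
ddddAAddd
dddAddddd
dddAdA^dd
ddddAAddd
dddddAAdd
[26] ddddddddd
ddddddddd
ddddddddd
ddddAAddd
dddAddddd
dddAdAA>d
ddddAAddd
dddddAAdd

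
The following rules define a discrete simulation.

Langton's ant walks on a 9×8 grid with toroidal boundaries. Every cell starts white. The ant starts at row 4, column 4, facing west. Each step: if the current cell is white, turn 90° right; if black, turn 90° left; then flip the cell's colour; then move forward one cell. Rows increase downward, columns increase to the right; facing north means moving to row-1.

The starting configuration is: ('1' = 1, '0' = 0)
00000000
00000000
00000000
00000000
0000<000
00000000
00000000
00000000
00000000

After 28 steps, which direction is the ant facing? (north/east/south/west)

west

0) 00000000
00000000
00000000
00000000
0000<000
00000000
00000000
00000000
00000000
1) 00000000
00000000
00000000
0000^000
00001000
00000000
00000000
00000000
00000000
2) 00000000
00000000
00000000
00001>00
00001000
00000000
00000000
00000000
00000000
3) 00000000
00000000
00000000
00001100
00001v00
00000000
00000000
00000000
00000000
4) 00000000
00000000
00000000
00001100
0000<100
00000000
00000000
00000000
00000000
5) 00000000
00000000
00000000
00001100
00000100
0000v000
00000000
00000000
00000000
6) 00000000
00000000
00000000
00001100
00000100
000<1000
00000000
00000000
00000000
7) 00000000
00000000
00000000
00001100
000^0100
00011000
00000000
00000000
00000000
8) 00000000
00000000
00000000
00001100
0001>100
00011000
00000000
00000000
00000000
9) 00000000
00000000
00000000
00001100
00011100
0001v000
00000000
00000000
00000000
10) 00000000
00000000
00000000
00001100
00011100
00010>00
00000000
00000000
00000000
11) 00000000
00000000
00000000
00001100
00011100
00010100
00000v00
00000000
00000000
12) 00000000
00000000
00000000
00001100
00011100
00010100
0000<100
00000000
00000000
13) 00000000
00000000
00000000
00001100
00011100
0001^100
00001100
00000000
00000000
14) 00000000
00000000
00000000
00001100
00011100
00011>00
00001100
00000000
00000000
15) 00000000
00000000
00000000
00001100
00011^00
00011000
00001100
00000000
00000000
16) 00000000
00000000
00000000
00001100
0001<000
00011000
00001100
00000000
00000000
17) 00000000
00000000
00000000
00001100
00010000
0001v000
00001100
00000000
00000000
18) 00000000
00000000
00000000
00001100
00010000
00010>00
00001100
00000000
00000000
19) 00000000
00000000
00000000
00001100
00010000
00010100
00001v00
00000000
00000000
20) 00000000
00000000
00000000
00001100
00010000
00010100
000010>0
00000000
00000000
21) 00000000
00000000
00000000
00001100
00010000
00010100
00001010
000000v0
00000000
22) 00000000
00000000
00000000
00001100
00010000
00010100
00001010
00000<10
00000000
23) 00000000
00000000
00000000
00001100
00010000
00010100
00001^10
00000110
00000000
24) 00000000
00000000
00000000
00001100
00010000
00010100
000011>0
00000110
00000000
25) 00000000
00000000
00000000
00001100
00010000
000101^0
00001100
00000110
00000000
26) 00000000
00000000
00000000
00001100
00010000
0001011>
00001100
00000110
00000000
27) 00000000
00000000
00000000
00001100
00010000
00010111
0000110v
00000110
00000000
28) 00000000
00000000
00000000
00001100
00010000
00010111
000011<1
00000110
00000000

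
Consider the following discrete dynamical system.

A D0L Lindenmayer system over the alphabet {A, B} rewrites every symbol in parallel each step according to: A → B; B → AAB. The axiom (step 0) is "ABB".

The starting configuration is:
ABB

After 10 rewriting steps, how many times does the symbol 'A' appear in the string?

1706

[0] ABB
[1] BAABAAB
[2] AABBBAABBBAAB
[3] BBAABAABAABBBAABAABAABBBAAB
[4] AABAABBBAABBBAABBBAABAABAABBBAABBBAABBBAABAABAABBBAAB
[5] BBAABBBAABAABAABBBAABAABAABBBAABAABAABBBAABBBAABBBAABAABAABBBAABAABAABBBAABAABAABBBAABBBAABBBAABAABAABBBAAB
[6] AABAABBBAABAABAABBBAABBBAABBBAABAABAABBBAABBBAABBBAABAABAA…BAABAABAABBBAABAABAABBBAABAABAABBBAABBBAABBBAABAABAABBBAAB  (len 213)
[7] BBAABBBAABAABAABBBAABBBAABBBAABAABAABBBAABAABAABBBAABAABAA…BAABAABAABBBAABAABAABBBAABAABAABBBAABBBAABBBAABAABAABBBAAB  (len 427)
[8] AABAABBBAABAABAABBBAABBBAABBBAABAABAABBBAABAABAABBBAABAABA…BAABAABAABBBAABAABAABBBAABAABAABBBAABBBAABBBAABAABAABBBAAB  (len 853)
[9] BBAABBBAABAABAABBBAABBBAABBBAABAABAABBBAABAABAABBBAABAABAA…BAABAABAABBBAABAABAABBBAABAABAABBBAABBBAABBBAABAABAABBBAAB  (len 1707)
[10] AABAABBBAABAABAABBBAABBBAABBBAABAABAABBBAABAABAABBBAABAABA…BAABAABAABBBAABAABAABBBAABAABAABBBAABBBAABBBAABAABAABBBAAB  (len 3413)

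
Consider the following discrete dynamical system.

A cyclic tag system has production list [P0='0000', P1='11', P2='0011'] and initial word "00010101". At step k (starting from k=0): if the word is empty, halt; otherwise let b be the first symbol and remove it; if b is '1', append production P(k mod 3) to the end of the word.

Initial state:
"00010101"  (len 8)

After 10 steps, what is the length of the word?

8

gen 0: "00010101"  (len 8)
gen 1: "0010101"  (len 7)
gen 2: "010101"  (len 6)
gen 3: "10101"  (len 5)
gen 4: "01010000"  (len 8)
gen 5: "1010000"  (len 7)
gen 6: "0100000011"  (len 10)
gen 7: "100000011"  (len 9)
gen 8: "0000001111"  (len 10)
gen 9: "000001111"  (len 9)
gen 10: "00001111"  (len 8)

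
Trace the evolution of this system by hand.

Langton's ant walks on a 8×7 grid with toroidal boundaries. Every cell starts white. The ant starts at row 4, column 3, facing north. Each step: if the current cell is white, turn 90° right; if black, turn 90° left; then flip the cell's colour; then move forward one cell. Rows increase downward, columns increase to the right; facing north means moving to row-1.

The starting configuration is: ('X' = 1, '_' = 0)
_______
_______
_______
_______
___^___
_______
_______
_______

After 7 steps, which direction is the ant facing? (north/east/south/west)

k=0  _______
_______
_______
_______
___^___
_______
_______
_______
k=1  _______
_______
_______
_______
___X>__
_______
_______
_______
k=2  _______
_______
_______
_______
___XX__
____v__
_______
_______
k=3  _______
_______
_______
_______
___XX__
___<X__
_______
_______
k=4  _______
_______
_______
_______
___^X__
___XX__
_______
_______
k=5  _______
_______
_______
_______
__<_X__
___XX__
_______
_______
k=6  _______
_______
_______
__^____
__X_X__
___XX__
_______
_______
k=7  _______
_______
_______
__X>___
__X_X__
___XX__
_______
_______

east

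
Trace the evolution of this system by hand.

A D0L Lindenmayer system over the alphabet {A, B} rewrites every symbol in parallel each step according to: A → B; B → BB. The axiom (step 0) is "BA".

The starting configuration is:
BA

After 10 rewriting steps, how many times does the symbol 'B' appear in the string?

1536

0) BA
1) BBB
2) BBBBBB
3) BBBBBBBBBBBB
4) BBBBBBBBBBBBBBBBBBBBBBBB
5) BBBBBBBBBBBBBBBBBBBBBBBBBBBBBBBBBBBBBBBBBBBBBBBB
6) BBBBBBBBBBBBBBBBBBBBBBBBBBBBBBBBBBBBBBBBBBBBBBBBBBBBBBBBBBBBBBBBBBBBBBBBBBBBBBBBBBBBBBBBBBBBBBBB
7) BBBBBBBBBBBBBBBBBBBBBBBBBBBBBBBBBBBBBBBBBBBBBBBBBBBBBBBBBB…BBBBBBBBBBBBBBBBBBBBBBBBBBBBBBBBBBBBBBBBBBBBBBBBBBBBBBBBBB  (len 192)
8) BBBBBBBBBBBBBBBBBBBBBBBBBBBBBBBBBBBBBBBBBBBBBBBBBBBBBBBBBB…BBBBBBBBBBBBBBBBBBBBBBBBBBBBBBBBBBBBBBBBBBBBBBBBBBBBBBBBBB  (len 384)
9) BBBBBBBBBBBBBBBBBBBBBBBBBBBBBBBBBBBBBBBBBBBBBBBBBBBBBBBBBB…BBBBBBBBBBBBBBBBBBBBBBBBBBBBBBBBBBBBBBBBBBBBBBBBBBBBBBBBBB  (len 768)
10) BBBBBBBBBBBBBBBBBBBBBBBBBBBBBBBBBBBBBBBBBBBBBBBBBBBBBBBBBB…BBBBBBBBBBBBBBBBBBBBBBBBBBBBBBBBBBBBBBBBBBBBBBBBBBBBBBBBBB  (len 1536)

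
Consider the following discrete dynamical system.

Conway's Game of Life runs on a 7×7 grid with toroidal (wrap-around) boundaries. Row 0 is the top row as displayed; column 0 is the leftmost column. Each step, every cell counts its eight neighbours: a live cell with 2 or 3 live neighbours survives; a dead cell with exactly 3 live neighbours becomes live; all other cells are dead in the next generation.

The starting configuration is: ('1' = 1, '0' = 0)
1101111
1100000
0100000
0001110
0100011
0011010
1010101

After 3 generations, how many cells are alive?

19

0) 1101111
1100000
0100000
0001110
0100011
0011010
1010101
1) 0001100
0000110
1110100
1010111
0000001
0011000
0000000
2) 0001110
0110010
1010000
0010100
1110101
0000000
0010100
3) 0100010
0110011
0010000
0010011
1110010
1010010
0000110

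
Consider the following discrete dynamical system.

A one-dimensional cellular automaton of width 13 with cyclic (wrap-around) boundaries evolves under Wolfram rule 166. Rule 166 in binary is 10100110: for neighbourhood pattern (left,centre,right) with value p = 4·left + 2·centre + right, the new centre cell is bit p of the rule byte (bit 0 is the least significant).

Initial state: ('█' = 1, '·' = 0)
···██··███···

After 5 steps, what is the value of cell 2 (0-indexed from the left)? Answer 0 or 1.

step 0: ···██··███···
step 1: ··█···█·█····
step 2: ·██··████····
step 3: █···█·██·····
step 4: █··███······█
step 5: ··█·█······█·

1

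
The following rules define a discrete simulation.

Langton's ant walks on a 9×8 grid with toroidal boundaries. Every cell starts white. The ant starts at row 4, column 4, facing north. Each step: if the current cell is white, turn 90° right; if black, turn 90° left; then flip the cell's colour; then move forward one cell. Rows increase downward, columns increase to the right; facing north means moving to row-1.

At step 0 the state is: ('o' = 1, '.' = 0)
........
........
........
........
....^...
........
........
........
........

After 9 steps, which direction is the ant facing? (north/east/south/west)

k=0  ........
........
........
........
....^...
........
........
........
........
k=1  ........
........
........
........
....o>..
........
........
........
........
k=2  ........
........
........
........
....oo..
.....v..
........
........
........
k=3  ........
........
........
........
....oo..
....<o..
........
........
........
k=4  ........
........
........
........
....^o..
....oo..
........
........
........
k=5  ........
........
........
........
...<.o..
....oo..
........
........
........
k=6  ........
........
........
...^....
...o.o..
....oo..
........
........
........
k=7  ........
........
........
...o>...
...o.o..
....oo..
........
........
........
k=8  ........
........
........
...oo...
...ovo..
....oo..
........
........
........
k=9  ........
........
........
...oo...
...<oo..
....oo..
........
........
........

west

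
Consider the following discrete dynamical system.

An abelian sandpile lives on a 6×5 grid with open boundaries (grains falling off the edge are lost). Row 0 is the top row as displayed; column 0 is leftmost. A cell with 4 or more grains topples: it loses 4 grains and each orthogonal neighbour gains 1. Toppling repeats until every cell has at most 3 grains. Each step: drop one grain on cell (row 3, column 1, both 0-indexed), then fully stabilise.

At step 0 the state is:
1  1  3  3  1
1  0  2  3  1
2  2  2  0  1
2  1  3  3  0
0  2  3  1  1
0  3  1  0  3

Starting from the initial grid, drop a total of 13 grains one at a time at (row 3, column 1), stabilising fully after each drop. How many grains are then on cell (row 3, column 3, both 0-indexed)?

0) 1  1  3  3  1
1  0  2  3  1
2  2  2  0  1
2  1  3  3  0
0  2  3  1  1
0  3  1  0  3
1) 1  1  3  3  1
1  0  2  3  1
2  2  2  0  1
2  2  3  3  0
0  2  3  1  1
0  3  1  0  3
2) 1  1  3  3  1
1  0  2  3  1
2  2  2  0  1
2  3  3  3  0
0  2  3  1  1
0  3  1  0  3
3) 1  1  3  3  1
1  0  2  3  1
2  3  3  1  1
3  2  2  0  1
1  1  1  3  1
1  0  3  0  3
4) 1  1  3  3  1
1  0  2  3  1
2  3  3  1  1
3  3  2  0  1
1  1  1  3  1
1  0  3  0  3
5) 1  1  3  3  1
2  1  3  3  1
0  2  1  2  1
1  3  0  1  1
2  2  2  3  1
1  0  3  0  3
6) 1  1  3  3  1
2  1  3  3  1
0  3  1  2  1
2  0  1  1  1
2  3  2  3  1
1  0  3  0  3
7) 1  1  3  3  1
2  1  3  3  1
0  3  1  2  1
2  1  1  1  1
2  3  2  3  1
1  0  3  0  3
8) 1  1  3  3  1
2  1  3  3  1
0  3  1  2  1
2  2  1  1  1
2  3  2  3  1
1  0  3  0  3
9) 1  1  3  3  1
2  1  3  3  1
0  3  1  2  1
2  3  1  1  1
2  3  2  3  1
1  0  3  0  3
10) 1  1  3  3  1
2  2  3  3  1
1  0  2  2  1
3  2  2  1  1
3  0  3  3  1
1  1  3  0  3
11) 1  1  3  3  1
2  2  3  3  1
1  0  2  2  1
3  3  2  1  1
3  0  3  3  1
1  1  3  0  3
12) 1  1  3  3  1
2  2  3  3  1
2  1  2  2  1
1  1  3  1  1
0  2  3  3  1
2  1  3  0  3
13) 1  1  3  3  1
2  2  3  3  1
2  1  2  2  1
1  2  3  1  1
0  2  3  3  1
2  1  3  0  3

1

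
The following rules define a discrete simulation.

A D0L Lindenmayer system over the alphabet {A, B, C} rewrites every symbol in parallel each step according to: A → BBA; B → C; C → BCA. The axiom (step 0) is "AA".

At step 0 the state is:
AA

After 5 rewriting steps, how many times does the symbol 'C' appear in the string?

0) AA
1) BBABBA
2) CCBBACCBBA
3) BCABCACCBBABCABCACCBBA
4) CBCABBACBCABBABCABCACCBBACBCABBACBCABBABCABCACCBBA
5) BCACBCABBACCBBABCACBCABBACCBBACBCABBACBCABBABCABCACCBBABCACBCABBACCBBABCACBCABBACCBBACBCABBACBCABBABCABCACCBBA

36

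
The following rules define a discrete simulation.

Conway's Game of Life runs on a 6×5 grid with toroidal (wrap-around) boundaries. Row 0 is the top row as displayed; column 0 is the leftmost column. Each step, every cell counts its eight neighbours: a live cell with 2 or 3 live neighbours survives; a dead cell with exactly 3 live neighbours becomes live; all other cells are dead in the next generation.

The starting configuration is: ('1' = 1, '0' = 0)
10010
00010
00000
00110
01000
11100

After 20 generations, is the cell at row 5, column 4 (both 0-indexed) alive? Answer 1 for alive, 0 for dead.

0

0) 10010
00010
00000
00110
01000
11100
1) 10010
00001
00110
00100
10010
10101
2) 11010
00101
00110
01101
10110
10100
3) 10010
10001
10001
10001
10000
10000
4) 11000
01010
01010
01000
11000
11000
5) 00001
01001
11000
01000
00100
00101
6) 00001
01001
01100
11100
01110
00000
7) 10000
01110
00010
10000
10010
00110
8) 00001
01111
01011
00000
01110
01110
9) 00001
01000
01001
11001
01010
11001
10) 01001
00000
01101
01011
00010
01111
11) 01001
01110
01101
01001
01000
01001
12) 01001
00001
00001
01010
01100
01100
13) 01110
00011
10011
11010
10010
00010
14) 00000
01000
01000
01010
11010
01010
15) 00100
00000
11000
01001
11010
11001
16) 11000
01000
11000
00001
00010
00011
17) 11101
00100
11000
10001
00010
10111
18) 00000
00111
11001
11001
01100
00000
19) 00010
01111
00000
00011
01100
00000
20) 00011
00111
10000
00110
00110
00100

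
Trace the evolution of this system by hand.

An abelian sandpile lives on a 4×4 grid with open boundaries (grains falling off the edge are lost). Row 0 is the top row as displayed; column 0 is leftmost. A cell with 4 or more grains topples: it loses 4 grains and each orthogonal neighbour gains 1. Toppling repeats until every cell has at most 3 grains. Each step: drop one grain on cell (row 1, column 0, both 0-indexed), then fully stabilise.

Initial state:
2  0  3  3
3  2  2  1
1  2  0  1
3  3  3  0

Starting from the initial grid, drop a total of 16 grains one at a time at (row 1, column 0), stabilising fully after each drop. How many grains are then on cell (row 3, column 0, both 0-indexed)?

2

0) 2  0  3  3
3  2  2  1
1  2  0  1
3  3  3  0
1) 3  0  3  3
0  3  2  1
2  2  0  1
3  3  3  0
2) 3  0  3  3
1  3  2  1
2  2  0  1
3  3  3  0
3) 3  0  3  3
2  3  2  1
2  2  0  1
3  3  3  0
4) 3  0  3  3
3  3  2  1
2  2  0  1
3  3  3  0
5) 0  2  3  3
2  0  3  1
3  3  0  1
3  3  3  0
6) 0  2  3  3
3  0  3  1
3  3  0  1
3  3  3  0
7) 1  2  3  3
1  2  3  1
2  1  2  1
1  2  0  1
8) 1  2  3  3
2  2  3  1
2  1  2  1
1  2  0  1
9) 1  2  3  3
3  2  3  1
2  1  2  1
1  2  0  1
10) 2  2  3  3
0  3  3  1
3  1  2  1
1  2  0  1
11) 2  2  3  3
1  3  3  1
3  1  2  1
1  2  0  1
12) 2  2  3  3
2  3  3  1
3  1  2  1
1  2  0  1
13) 2  2  3  3
3  3  3  1
3  1  2  1
1  2  0  1
14) 0  1  2  0
3  2  1  3
0  3  3  1
2  2  0  1
15) 1  1  2  0
0  3  1  3
1  3  3  1
2  2  0  1
16) 1  1  2  0
1  3  1  3
1  3  3  1
2  2  0  1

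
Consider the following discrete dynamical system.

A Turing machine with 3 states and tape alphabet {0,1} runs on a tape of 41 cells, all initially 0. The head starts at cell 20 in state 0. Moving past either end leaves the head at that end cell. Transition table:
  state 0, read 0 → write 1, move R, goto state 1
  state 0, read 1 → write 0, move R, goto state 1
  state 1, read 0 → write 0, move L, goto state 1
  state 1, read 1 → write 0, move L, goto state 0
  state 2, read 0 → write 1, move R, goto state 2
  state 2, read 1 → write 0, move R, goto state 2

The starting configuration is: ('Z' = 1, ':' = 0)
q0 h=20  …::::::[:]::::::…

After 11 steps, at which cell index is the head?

gen 0: q0 h=20  …::::::[:]::::::…
gen 1: q1 h=21  …:::::Z[:]::::::…
gen 2: q1 h=20  …::::::[Z]::::::…
gen 3: q0 h=19  …::::::[:]::::::…
gen 4: q1 h=20  …:::::Z[:]::::::…
gen 5: q1 h=19  …::::::[Z]::::::…
gen 6: q0 h=18  …::::::[:]::::::…
gen 7: q1 h=19  …:::::Z[:]::::::…
gen 8: q1 h=18  …::::::[Z]::::::…
gen 9: q0 h=17  …::::::[:]::::::…
gen 10: q1 h=18  …:::::Z[:]::::::…
gen 11: q1 h=17  …::::::[Z]::::::…

17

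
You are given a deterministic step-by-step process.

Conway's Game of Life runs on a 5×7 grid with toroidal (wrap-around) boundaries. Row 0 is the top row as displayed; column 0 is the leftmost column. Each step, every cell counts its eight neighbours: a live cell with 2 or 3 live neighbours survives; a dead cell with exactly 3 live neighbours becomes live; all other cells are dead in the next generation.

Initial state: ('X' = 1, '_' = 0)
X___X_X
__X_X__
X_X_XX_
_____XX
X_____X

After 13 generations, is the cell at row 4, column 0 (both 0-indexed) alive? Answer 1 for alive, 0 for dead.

0

k=0  X___X_X
__X_X__
X_X_XX_
_____XX
X_____X
k=1  XX_X__X
X___X__
_X__X__
_X__X__
_______
k=2  XX____X
__XXXXX
XX_XXX_
_______
_XX____
k=3  ____X_X
_______
XX_____
X__XX__
_XX____
k=4  _______
X______
XX_____
X__X___
XXX_XX_
k=5  X_____X
XX_____
XX____X
___XX__
XXXXX_X
k=6  ___X_X_
_______
_XX___X
____X__
_XX_X_X
k=7  __XXXX_
__X____
_______
_______
__X_X__
k=8  _XX_XX_
__X_X__
_______
_______
__X_XX_
k=9  _XX____
_XX_XX_
_______
_______
_XX_XX_
k=10  X______
_XXX___
_______
_______
_XXX___
k=11  X______
_XX____
__X____
__X____
_XX____
k=12  X______
_XX____
__XX___
__XX___
_XX____
k=13  X______
_XXX___
_______
_______
_XXX___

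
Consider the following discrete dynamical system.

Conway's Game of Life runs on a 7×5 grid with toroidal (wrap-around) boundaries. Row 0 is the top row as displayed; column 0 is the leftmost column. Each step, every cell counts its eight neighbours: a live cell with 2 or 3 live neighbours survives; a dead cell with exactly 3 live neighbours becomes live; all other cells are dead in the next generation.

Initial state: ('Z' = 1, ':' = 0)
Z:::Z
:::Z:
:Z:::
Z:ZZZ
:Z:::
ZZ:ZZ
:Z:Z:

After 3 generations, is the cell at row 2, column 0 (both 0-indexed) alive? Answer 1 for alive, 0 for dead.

step 0: Z:::Z
:::Z:
:Z:::
Z:ZZZ
:Z:::
ZZ:ZZ
:Z:Z:
step 1: Z:ZZZ
Z:::Z
ZZ:::
Z:ZZZ
:::::
:Z:ZZ
:Z:Z:
step 2: ::Z::
::Z::
::Z::
Z:ZZZ
:Z:::
Z::ZZ
:Z:::
step 3: :ZZ::
:ZZZ:
::Z:Z
Z:ZZZ
:Z:::
ZZZ:Z
ZZZZZ

0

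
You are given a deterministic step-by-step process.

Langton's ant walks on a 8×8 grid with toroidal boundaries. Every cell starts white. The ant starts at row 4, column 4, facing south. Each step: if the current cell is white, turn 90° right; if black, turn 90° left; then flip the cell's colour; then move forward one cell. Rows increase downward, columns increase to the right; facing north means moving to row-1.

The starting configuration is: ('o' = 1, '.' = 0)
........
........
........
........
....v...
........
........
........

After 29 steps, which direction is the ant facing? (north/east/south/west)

west

step 0: ........
........
........
........
....v...
........
........
........
step 1: ........
........
........
........
...<o...
........
........
........
step 2: ........
........
........
...^....
...oo...
........
........
........
step 3: ........
........
........
...o>...
...oo...
........
........
........
step 4: ........
........
........
...oo...
...ov...
........
........
........
step 5: ........
........
........
...oo...
...o.>..
........
........
........
step 6: ........
........
........
...oo...
...o.o..
.....v..
........
........
step 7: ........
........
........
...oo...
...o.o..
....<o..
........
........
step 8: ........
........
........
...oo...
...o^o..
....oo..
........
........
step 9: ........
........
........
...oo...
...oo>..
....oo..
........
........
step 10: ........
........
........
...oo^..
...oo...
....oo..
........
........
step 11: ........
........
........
...ooo>.
...oo...
....oo..
........
........
step 12: ........
........
........
...oooo.
...oo.v.
....oo..
........
........
step 13: ........
........
........
...oooo.
...oo<o.
....oo..
........
........
step 14: ........
........
........
...oo^o.
...oooo.
....oo..
........
........
step 15: ........
........
........
...o<.o.
...oooo.
....oo..
........
........
step 16: ........
........
........
...o..o.
...ovoo.
....oo..
........
........
step 17: ........
........
........
...o..o.
...o.>o.
....oo..
........
........
step 18: ........
........
........
...o.^o.
...o..o.
....oo..
........
........
step 19: ........
........
........
...o.o>.
...o..o.
....oo..
........
........
step 20: ........
........
......^.
...o.o..
...o..o.
....oo..
........
........
step 21: ........
........
......o>
...o.o..
...o..o.
....oo..
........
........
step 22: ........
........
......oo
...o.o.v
...o..o.
....oo..
........
........
step 23: ........
........
......oo
...o.o<o
...o..o.
....oo..
........
........
step 24: ........
........
......^o
...o.ooo
...o..o.
....oo..
........
........
step 25: ........
........
.....<.o
...o.ooo
...o..o.
....oo..
........
........
step 26: ........
.....^..
.....o.o
...o.ooo
...o..o.
....oo..
........
........
step 27: ........
.....o>.
.....o.o
...o.ooo
...o..o.
....oo..
........
........
step 28: ........
.....oo.
.....ovo
...o.ooo
...o..o.
....oo..
........
........
step 29: ........
.....oo.
.....<oo
...o.ooo
...o..o.
....oo..
........
........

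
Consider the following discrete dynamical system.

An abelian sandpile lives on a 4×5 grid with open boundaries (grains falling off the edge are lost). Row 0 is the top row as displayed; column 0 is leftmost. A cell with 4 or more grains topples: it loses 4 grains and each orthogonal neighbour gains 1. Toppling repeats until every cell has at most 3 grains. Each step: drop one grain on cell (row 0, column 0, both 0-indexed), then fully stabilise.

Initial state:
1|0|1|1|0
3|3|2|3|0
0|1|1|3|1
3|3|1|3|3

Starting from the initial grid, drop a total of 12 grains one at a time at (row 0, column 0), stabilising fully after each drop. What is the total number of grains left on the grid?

37

[0] 1|0|1|1|0
3|3|2|3|0
0|1|1|3|1
3|3|1|3|3
[1] 2|0|1|1|0
3|3|2|3|0
0|1|1|3|1
3|3|1|3|3
[2] 3|0|1|1|0
3|3|2|3|0
0|1|1|3|1
3|3|1|3|3
[3] 1|2|1|1|0
1|0|3|3|0
1|2|1|3|1
3|3|1|3|3
[4] 2|2|1|1|0
1|0|3|3|0
1|2|1|3|1
3|3|1|3|3
[5] 3|2|1|1|0
1|0|3|3|0
1|2|1|3|1
3|3|1|3|3
[6] 0|3|1|1|0
2|0|3|3|0
1|2|1|3|1
3|3|1|3|3
[7] 1|3|1|1|0
2|0|3|3|0
1|2|1|3|1
3|3|1|3|3
[8] 2|3|1|1|0
2|0|3|3|0
1|2|1|3|1
3|3|1|3|3
[9] 3|3|1|1|0
2|0|3|3|0
1|2|1|3|1
3|3|1|3|3
[10] 1|0|2|1|0
3|1|3|3|0
1|2|1|3|1
3|3|1|3|3
[11] 2|0|2|1|0
3|1|3|3|0
1|2|1|3|1
3|3|1|3|3
[12] 3|0|2|1|0
3|1|3|3|0
1|2|1|3|1
3|3|1|3|3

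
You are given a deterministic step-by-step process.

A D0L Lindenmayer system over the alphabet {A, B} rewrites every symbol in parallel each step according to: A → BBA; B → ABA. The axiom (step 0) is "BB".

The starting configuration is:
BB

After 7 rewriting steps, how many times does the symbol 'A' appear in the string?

t=0: BB
t=1: ABAABA
t=2: BBAABABBABBAABABBA
t=3: ABAABABBABBAABABBAABAABABBAABAABABBABBAABABBAABAABABBA
t=4: BBAABABBABBAABABBAABAABABBAABAABABBABBAABABBAABAABABBABBAA…ABBAABAABABBABBAABABBAABAABABBABBAABABBABBAABABBAABAABABBA  (len 162)
t=5: ABAABABBABBAABABBAABAABABBAABAABABBABBAABABBAABAABABBABBAA…ABBAABAABABBABBAABABBAABAABABBABBAABABBABBAABABBAABAABABBA  (len 486)
t=6: BBAABABBABBAABABBAABAABABBAABAABABBABBAABABBAABAABABBABBAA…ABBAABAABABBABBAABABBAABAABABBABBAABABBABBAABABBAABAABABBA  (len 1458)
t=7: ABAABABBABBAABABBAABAABABBAABAABABBABBAABABBAABAABABBABBAA…ABBAABAABABBABBAABABBAABAABABBABBAABABBABBAABABBAABAABABBA  (len 4374)

2188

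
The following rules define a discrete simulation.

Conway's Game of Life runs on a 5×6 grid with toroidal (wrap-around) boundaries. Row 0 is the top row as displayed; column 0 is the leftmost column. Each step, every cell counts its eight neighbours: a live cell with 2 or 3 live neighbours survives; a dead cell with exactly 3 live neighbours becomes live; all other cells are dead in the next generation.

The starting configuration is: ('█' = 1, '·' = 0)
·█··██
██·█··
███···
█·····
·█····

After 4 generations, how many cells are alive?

1

[0] ·█··██
██·█··
███···
█·····
·█····
[1] ·█··██
···██·
··█··█
█·█···
·█···█
[2] ··██·█
█·██··
·██·██
█·█··█
·██·██
[3] ·····█
█·····
····█·
······
······
[4] ······
·····█
······
······
······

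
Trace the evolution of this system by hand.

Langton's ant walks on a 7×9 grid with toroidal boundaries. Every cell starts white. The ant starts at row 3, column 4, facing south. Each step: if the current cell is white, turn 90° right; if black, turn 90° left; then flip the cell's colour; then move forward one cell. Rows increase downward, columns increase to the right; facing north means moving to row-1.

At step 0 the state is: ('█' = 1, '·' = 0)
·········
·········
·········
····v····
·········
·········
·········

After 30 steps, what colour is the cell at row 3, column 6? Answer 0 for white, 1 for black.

1

t=0: ·········
·········
·········
····v····
·········
·········
·········
t=1: ·········
·········
·········
···<█····
·········
·········
·········
t=2: ·········
·········
···^·····
···██····
·········
·········
·········
t=3: ·········
·········
···█>····
···██····
·········
·········
·········
t=4: ·········
·········
···██····
···█v····
·········
·········
·········
t=5: ·········
·········
···██····
···█·>···
·········
·········
·········
t=6: ·········
·········
···██····
···█·█···
·····v···
·········
·········
t=7: ·········
·········
···██····
···█·█···
····<█···
·········
·········
t=8: ·········
·········
···██····
···█^█···
····██···
·········
·········
t=9: ·········
·········
···██····
···██>···
····██···
·········
·········
t=10: ·········
·········
···██^···
···██····
····██···
·········
·········
t=11: ·········
·········
···███>··
···██····
····██···
·········
·········
t=12: ·········
·········
···████··
···██·v··
····██···
·········
·········
t=13: ·········
·········
···████··
···██<█··
····██···
·········
·········
t=14: ·········
·········
···██^█··
···████··
····██···
·········
·········
t=15: ·········
·········
···█<·█··
···████··
····██···
·········
·········
t=16: ·········
·········
···█··█··
···█v██··
····██···
·········
·········
t=17: ·········
·········
···█··█··
···█·>█··
····██···
·········
·········
t=18: ·········
·········
···█·^█··
···█··█··
····██···
·········
·········
t=19: ·········
·········
···█·█>··
···█··█··
····██···
·········
·········
t=20: ·········
······^··
···█·█···
···█··█··
····██···
·········
·········
t=21: ·········
······█>·
···█·█···
···█··█··
····██···
·········
·········
t=22: ·········
······██·
···█·█·v·
···█··█··
····██···
·········
·········
t=23: ·········
······██·
···█·█<█·
···█··█··
····██···
·········
·········
t=24: ·········
······^█·
···█·███·
···█··█··
····██···
·········
·········
t=25: ·········
·····<·█·
···█·███·
···█··█··
····██···
·········
·········
t=26: ·····^···
·····█·█·
···█·███·
···█··█··
····██···
·········
·········
t=27: ·····█>··
·····█·█·
···█·███·
···█··█··
····██···
·········
·········
t=28: ·····██··
·····█v█·
···█·███·
···█··█··
····██···
·········
·········
t=29: ·····██··
·····<██·
···█·███·
···█··█··
····██···
·········
·········
t=30: ·····██··
······██·
···█·v██·
···█··█··
····██···
·········
·········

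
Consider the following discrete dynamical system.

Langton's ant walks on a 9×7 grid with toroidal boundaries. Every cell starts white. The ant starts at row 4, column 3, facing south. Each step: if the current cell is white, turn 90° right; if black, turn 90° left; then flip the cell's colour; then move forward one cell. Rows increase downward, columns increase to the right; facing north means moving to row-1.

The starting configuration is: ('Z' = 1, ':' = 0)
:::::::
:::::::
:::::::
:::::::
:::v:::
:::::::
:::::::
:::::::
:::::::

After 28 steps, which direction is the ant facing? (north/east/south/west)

south

t=0: :::::::
:::::::
:::::::
:::::::
:::v:::
:::::::
:::::::
:::::::
:::::::
t=1: :::::::
:::::::
:::::::
:::::::
::<Z:::
:::::::
:::::::
:::::::
:::::::
t=2: :::::::
:::::::
:::::::
::^::::
::ZZ:::
:::::::
:::::::
:::::::
:::::::
t=3: :::::::
:::::::
:::::::
::Z>:::
::ZZ:::
:::::::
:::::::
:::::::
:::::::
t=4: :::::::
:::::::
:::::::
::ZZ:::
::Zv:::
:::::::
:::::::
:::::::
:::::::
t=5: :::::::
:::::::
:::::::
::ZZ:::
::Z:>::
:::::::
:::::::
:::::::
:::::::
t=6: :::::::
:::::::
:::::::
::ZZ:::
::Z:Z::
::::v::
:::::::
:::::::
:::::::
t=7: :::::::
:::::::
:::::::
::ZZ:::
::Z:Z::
:::<Z::
:::::::
:::::::
:::::::
t=8: :::::::
:::::::
:::::::
::ZZ:::
::Z^Z::
:::ZZ::
:::::::
:::::::
:::::::
t=9: :::::::
:::::::
:::::::
::ZZ:::
::ZZ>::
:::ZZ::
:::::::
:::::::
:::::::
t=10: :::::::
:::::::
:::::::
::ZZ^::
::ZZ:::
:::ZZ::
:::::::
:::::::
:::::::
t=11: :::::::
:::::::
:::::::
::ZZZ>:
::ZZ:::
:::ZZ::
:::::::
:::::::
:::::::
t=12: :::::::
:::::::
:::::::
::ZZZZ:
::ZZ:v:
:::ZZ::
:::::::
:::::::
:::::::
t=13: :::::::
:::::::
:::::::
::ZZZZ:
::ZZ<Z:
:::ZZ::
:::::::
:::::::
:::::::
t=14: :::::::
:::::::
:::::::
::ZZ^Z:
::ZZZZ:
:::ZZ::
:::::::
:::::::
:::::::
t=15: :::::::
:::::::
:::::::
::Z<:Z:
::ZZZZ:
:::ZZ::
:::::::
:::::::
:::::::
t=16: :::::::
:::::::
:::::::
::Z::Z:
::ZvZZ:
:::ZZ::
:::::::
:::::::
:::::::
t=17: :::::::
:::::::
:::::::
::Z::Z:
::Z:>Z:
:::ZZ::
:::::::
:::::::
:::::::
t=18: :::::::
:::::::
:::::::
::Z:^Z:
::Z::Z:
:::ZZ::
:::::::
:::::::
:::::::
t=19: :::::::
:::::::
:::::::
::Z:Z>:
::Z::Z:
:::ZZ::
:::::::
:::::::
:::::::
t=20: :::::::
:::::::
:::::^:
::Z:Z::
::Z::Z:
:::ZZ::
:::::::
:::::::
:::::::
t=21: :::::::
:::::::
:::::Z>
::Z:Z::
::Z::Z:
:::ZZ::
:::::::
:::::::
:::::::
t=22: :::::::
:::::::
:::::ZZ
::Z:Z:v
::Z::Z:
:::ZZ::
:::::::
:::::::
:::::::
t=23: :::::::
:::::::
:::::ZZ
::Z:Z<Z
::Z::Z:
:::ZZ::
:::::::
:::::::
:::::::
t=24: :::::::
:::::::
:::::^Z
::Z:ZZZ
::Z::Z:
:::ZZ::
:::::::
:::::::
:::::::
t=25: :::::::
:::::::
::::<:Z
::Z:ZZZ
::Z::Z:
:::ZZ::
:::::::
:::::::
:::::::
t=26: :::::::
::::^::
::::Z:Z
::Z:ZZZ
::Z::Z:
:::ZZ::
:::::::
:::::::
:::::::
t=27: :::::::
::::Z>:
::::Z:Z
::Z:ZZZ
::Z::Z:
:::ZZ::
:::::::
:::::::
:::::::
t=28: :::::::
::::ZZ:
::::ZvZ
::Z:ZZZ
::Z::Z:
:::ZZ::
:::::::
:::::::
:::::::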